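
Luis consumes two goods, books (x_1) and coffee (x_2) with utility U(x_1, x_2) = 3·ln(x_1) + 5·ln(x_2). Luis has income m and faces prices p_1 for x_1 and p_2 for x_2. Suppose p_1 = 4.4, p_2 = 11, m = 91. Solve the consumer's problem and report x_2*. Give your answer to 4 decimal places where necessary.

x_2* = 5.1705

Tangency: MRS = (3/5)·x_2/x_1 = p_1/p_2.
So 3·p_2·x_2 = 5·p_1·x_1; combined with the budget, a share 0.375 of income goes to x_1.
Demand: x_1*(p_1,p_2,m) = 0.375·m/p_1 and x_2* = 0.625·m/p_2.
At p_1=4.4, p_2=11, m=91: x_2* = 0.625·91/11 = 5.1705.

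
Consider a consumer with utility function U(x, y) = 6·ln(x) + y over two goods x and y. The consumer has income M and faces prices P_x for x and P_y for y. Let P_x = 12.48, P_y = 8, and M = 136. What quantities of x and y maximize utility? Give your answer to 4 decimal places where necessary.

At the given prices: x* = 6·8/12.48 = 3.8462, and y* = 11.

x* = 3.8462, y* = 11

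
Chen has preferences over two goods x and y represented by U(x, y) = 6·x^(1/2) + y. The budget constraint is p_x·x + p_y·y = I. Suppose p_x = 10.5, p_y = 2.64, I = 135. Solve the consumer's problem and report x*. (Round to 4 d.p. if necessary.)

x* = 0.5689

Solve: √x = 3·p_y/p_x, so x*(p_x,p_y) = (3·p_y/p_x)², and y* = (I − p_x·x*)/p_y.
Plugging in: x* = (3·2.64/10.5)² = 0.5689.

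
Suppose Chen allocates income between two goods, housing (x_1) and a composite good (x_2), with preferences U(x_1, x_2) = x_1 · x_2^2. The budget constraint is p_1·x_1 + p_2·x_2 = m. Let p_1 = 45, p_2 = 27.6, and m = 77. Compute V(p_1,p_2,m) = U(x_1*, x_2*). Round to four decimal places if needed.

MU_x_1/MU_x_2 = (x_2)/(2·x_1); tangency sets this equal to p_1/p_2.
So p_2·x_2 = 2·p_1·x_1; combined with the budget, a share 1/3 of income goes to x_1.
Demand: x_1*(p_1,p_2,m) = 1/3·m/p_1 and x_2* = 2/3·m/p_2.
At p_1=45, p_2=27.6, m=77: x_1* = 1/3·77/45 = 0.5704, x_2* = 1.8599.
Utility at the optimum: U(0.5704, 1.8599) = 1.973.

V = 1.973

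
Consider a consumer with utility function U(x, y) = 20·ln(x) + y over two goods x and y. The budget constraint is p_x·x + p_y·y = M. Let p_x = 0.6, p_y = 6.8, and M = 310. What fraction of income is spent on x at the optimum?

Set MRS = p_x/p_y: (20/x)/1 = p_x/p_y.
So x*(p_x,p_y) = 20·p_y/p_x, independent of income; and y* = (M − 20·p_y)/p_y.
At the given prices: x* = 20·6.8/0.6 = 226.6667, and y* = 25.5882.
Expenditure on x: 0.6·226.6667 = 136; share = 0.4387.

share on x = 0.4387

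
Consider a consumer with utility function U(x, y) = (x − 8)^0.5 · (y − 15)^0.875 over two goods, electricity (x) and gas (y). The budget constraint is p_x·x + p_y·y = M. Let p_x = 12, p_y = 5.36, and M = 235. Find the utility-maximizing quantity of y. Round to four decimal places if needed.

After buying the subsistence bundle (8, 15), a share 4/11 of the remaining income goes to x: x* = 8 + 4/11·(M − 8p_x − 15p_y)/p_x.
Discretionary income = 235 − 8·12 − 15·5.36 = 58.6; y* = 15 + 7/11·58.6/5.36 = 21.9573.

y* = 21.9573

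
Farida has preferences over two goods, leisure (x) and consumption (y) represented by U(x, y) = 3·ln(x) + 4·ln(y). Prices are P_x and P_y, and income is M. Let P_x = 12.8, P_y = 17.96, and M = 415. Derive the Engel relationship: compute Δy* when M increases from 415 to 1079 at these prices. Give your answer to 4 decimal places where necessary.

Δy* = 21.1263

Demand: x*(P_x,P_y,M) = 3/7·M/P_x and y* = 4/7·M/P_y.
At P_x=12.8, P_y=17.96, M=415: y* = 4/7·415/17.96 = 13.2039.
At M' = 1079: y* = 34.3303. Change: 34.3303 − 13.2039 = 21.1263.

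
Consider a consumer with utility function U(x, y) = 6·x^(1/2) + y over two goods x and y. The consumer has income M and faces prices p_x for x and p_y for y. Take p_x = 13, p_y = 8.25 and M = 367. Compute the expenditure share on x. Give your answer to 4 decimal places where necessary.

share on x = 0.1284

Utility is quasi-linear in y; the FOC for x is 3/√x = p_x/p_y.
Thus x* = (3·p_y/p_x)² — independent of M — with the rest of income spent on y.
Plugging in: x* = (3·8.25/13)² = 3.6246, y* = 38.7733.
Expenditure on x: 13·3.6246 = 47.1202; share = 0.1284.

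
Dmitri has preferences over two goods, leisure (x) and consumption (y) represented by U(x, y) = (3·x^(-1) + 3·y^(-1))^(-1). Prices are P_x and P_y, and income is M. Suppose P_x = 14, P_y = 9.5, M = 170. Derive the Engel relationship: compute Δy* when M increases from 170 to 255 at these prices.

Δy* = 4.0414

With the ratio pinned down, the budget gives x* = M/(P_x + P_y·(y/x)) and y* = (y/x)·x*.
Numerically y/x = 1.213954, so x* = 170/(14 + 9.5·1.213954) = 6.6582 and y* = 1.213954·6.6582 = 8.0827.
At M' = 255: y* = 12.1241. Change: 12.1241 − 8.0827 = 4.0414.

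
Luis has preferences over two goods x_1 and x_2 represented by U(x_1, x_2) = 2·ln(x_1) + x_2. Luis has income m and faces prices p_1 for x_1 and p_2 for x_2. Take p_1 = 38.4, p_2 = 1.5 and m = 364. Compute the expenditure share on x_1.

share on x_1 = 0.0082

MU_x_1 = 2/x_1, MU_x_2 = 1. Tangency: 2/x_1 = p_1/p_2.
So x_1*(p_1,p_2) = 2·p_2/p_1, independent of income; and x_2* = (m − 2·p_2)/p_2.
At the given prices: x_1* = 2·1.5/38.4 = 0.0781, and x_2* = 240.6667.
Expenditure on x_1: 38.4·0.0781 = 3; share = 0.0082.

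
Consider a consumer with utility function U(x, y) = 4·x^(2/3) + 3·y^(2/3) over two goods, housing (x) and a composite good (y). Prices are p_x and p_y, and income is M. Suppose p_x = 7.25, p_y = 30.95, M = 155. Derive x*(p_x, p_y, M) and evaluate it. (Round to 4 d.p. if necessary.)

MRS = MU_x/MU_y = (4/3)·(y/x)^(1/3). Set equal to p_x/p_y.
Hence y/x = ((3/4)·p_x/p_y)^(1/(1/3)), i.e. raised to the 3 power.
With the ratio pinned down, the budget gives x* = M/(p_x + p_y·(y/x)) and y* = (y/x)·x*.
Numerically y/x = 0.005423, so x* = 155/(7.25 + 30.95·0.005423) = 20.8956.

x* = 20.8956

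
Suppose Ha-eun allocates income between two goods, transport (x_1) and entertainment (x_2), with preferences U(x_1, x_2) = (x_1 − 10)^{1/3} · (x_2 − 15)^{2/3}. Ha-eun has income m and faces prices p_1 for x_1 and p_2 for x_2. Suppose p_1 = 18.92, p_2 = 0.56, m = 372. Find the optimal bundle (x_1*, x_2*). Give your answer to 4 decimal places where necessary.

Discretionary income = 372 − 10·18.92 − 15·0.56 = 174.4; x_1* = 10 + 1/3·174.4/18.92 = 13.0726; x_2* = 15 + 2/3·174.4/0.56 = 222.619.

x_1* = 13.0726, x_2* = 222.619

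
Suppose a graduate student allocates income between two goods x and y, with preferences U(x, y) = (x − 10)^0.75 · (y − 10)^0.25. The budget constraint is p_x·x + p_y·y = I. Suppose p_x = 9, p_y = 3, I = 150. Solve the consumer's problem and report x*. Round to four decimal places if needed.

MRS = 3·(y−10)/(x−10). Tangency with p_x/p_y gives y−10 = (1/3)·(p_x/p_y)·(x−10).
Substituting into the budget: x* = 10 + 0.75·(I − 10·p_x − 10·p_y)/p_x, and y* = 10 + 0.25·(…)/p_y.
Discretionary income = 150 − 10·9 − 10·3 = 30; x* = 10 + 0.75·30/9 = 12.5.

x* = 12.5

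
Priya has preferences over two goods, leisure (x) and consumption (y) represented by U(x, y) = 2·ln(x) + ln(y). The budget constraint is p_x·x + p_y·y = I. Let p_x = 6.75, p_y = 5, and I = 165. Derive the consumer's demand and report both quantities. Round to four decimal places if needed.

Tangency: MRS = 2·y/x = p_x/p_y.
So 2·p_y·y = p_x·x; combined with the budget, a share 2/3 of income goes to x.
Demand: x*(p_x,p_y,I) = 2/3·I/p_x and y* = 1/3·I/p_y.
At p_x=6.75, p_y=5, I=165: x* = 2/3·165/6.75 = 16.2963, y* = 11.

x* = 16.2963, y* = 11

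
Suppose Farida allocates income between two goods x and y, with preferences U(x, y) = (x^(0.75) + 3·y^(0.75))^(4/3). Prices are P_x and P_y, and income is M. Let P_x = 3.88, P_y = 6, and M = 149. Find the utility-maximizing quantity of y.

y* = 23.7491

MU_x ∝ x^(-0.25), MU_y ∝ 3·y^(-0.25), so MRS = (1/3)·(y/x)^(0.25) = P_x/P_y.
Hence y/x = (3·P_x/P_y)^(1/(0.25)), i.e. raised to the 4 power.
With the ratio pinned down, the budget gives x* = M/(P_x + P_y·(y/x)) and y* = (y/x)·x*.
Numerically y/x = 14.164685, so x* = 149/(3.88 + 6·14.164685) = 1.6766 and y* = 14.164685·1.6766 = 23.7491.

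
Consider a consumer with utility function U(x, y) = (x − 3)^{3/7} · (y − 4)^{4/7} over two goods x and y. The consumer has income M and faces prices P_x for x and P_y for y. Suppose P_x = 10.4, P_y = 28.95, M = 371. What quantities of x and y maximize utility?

x* = 12.2308, y* = 8.4214

This is Cobb-Douglas in (x−3, y−4): tangency gives 3/7·P_y·(y−4) = 4/7·P_x·(x−3).
Substituting into the budget: x* = 3 + 3/7·(M − 3·P_x − 4·P_y)/P_x, and y* = 4 + 4/7·(…)/P_y.
Discretionary income = 371 − 3·10.4 − 4·28.95 = 224; x* = 3 + 3/7·224/10.4 = 12.2308; y* = 4 + 4/7·224/28.95 = 8.4214.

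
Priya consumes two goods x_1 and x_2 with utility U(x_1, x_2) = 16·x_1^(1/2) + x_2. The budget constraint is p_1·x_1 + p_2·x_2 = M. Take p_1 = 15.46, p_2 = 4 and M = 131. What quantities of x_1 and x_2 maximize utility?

MU_x_1 = 8/√x_1, MU_x_2 = 1. Tangency: 8/√x_1 = p_1/p_2.
Solve: √x_1 = 8·p_2/p_1, so x_1*(p_1,p_2) = (8·p_2/p_1)², and x_2* = (M − p_1·x_1*)/p_2.
Plugging in: x_1* = (8·4/15.46)² = 4.2843, x_2* = 16.1911.

x_1* = 4.2843, x_2* = 16.1911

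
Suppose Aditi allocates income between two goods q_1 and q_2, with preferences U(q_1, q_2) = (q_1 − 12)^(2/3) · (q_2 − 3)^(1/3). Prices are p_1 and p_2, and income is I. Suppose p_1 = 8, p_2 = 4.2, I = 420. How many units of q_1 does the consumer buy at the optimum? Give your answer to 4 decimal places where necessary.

Let q_1' = q_1−12, q_2' = q_2−3. MRS = 2·q_2'/q_1' = p_1/p_2.
After buying the subsistence bundle (12, 3), a share 2/3 of the remaining income goes to q_1: q_1* = 12 + 2/3·(I − 12p_1 − 3p_2)/p_1.
Discretionary income = 420 − 12·8 − 3·4.2 = 311.4; q_1* = 12 + 2/3·311.4/8 = 37.95.

q_1* = 37.95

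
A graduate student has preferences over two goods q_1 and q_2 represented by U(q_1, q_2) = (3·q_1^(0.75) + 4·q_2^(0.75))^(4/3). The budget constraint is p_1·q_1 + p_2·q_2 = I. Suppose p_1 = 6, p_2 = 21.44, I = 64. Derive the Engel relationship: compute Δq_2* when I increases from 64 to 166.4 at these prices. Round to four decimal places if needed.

With the ratio pinned down, the budget gives q_1* = I/(p_1 + p_2·(q_2/q_1)) and q_2* = (q_2/q_1)·q_1*.
Numerically q_2/q_1 = 0.019385, so q_1* = 64/(6 + 21.44·0.019385) = 9.9757 and q_2* = 0.019385·9.9757 = 0.1934.
At I' = 166.4: q_2* = 0.5028. Change: 0.5028 − 0.1934 = 0.3094.

Δq_2* = 0.3094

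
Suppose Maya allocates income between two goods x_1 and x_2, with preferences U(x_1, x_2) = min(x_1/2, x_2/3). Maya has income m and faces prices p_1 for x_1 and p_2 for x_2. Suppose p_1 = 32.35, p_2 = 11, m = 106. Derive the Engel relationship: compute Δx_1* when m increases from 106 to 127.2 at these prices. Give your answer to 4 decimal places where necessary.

Δx_1* = 0.434

With perfect complements, no substitution: consume in ratio x_1:x_2 = 2:3.
Budget: p_1·x_1 + p_2·(3/2)·x_1 = m, so (2·p_1 + 3·p_2)·x_1 = 2·m.
Demand: x_1*(p_1,p_2,m) = 2·m/(2·p_1 + 3·p_2), x_2* = 3·m/(2·p_1 + 3·p_2).
Here 2·32.35 + 3·11 = 97.7, giving x_1* = 2.1699.
At m' = 127.2: x_1* = 2.6039. Change: 2.6039 − 2.1699 = 0.434.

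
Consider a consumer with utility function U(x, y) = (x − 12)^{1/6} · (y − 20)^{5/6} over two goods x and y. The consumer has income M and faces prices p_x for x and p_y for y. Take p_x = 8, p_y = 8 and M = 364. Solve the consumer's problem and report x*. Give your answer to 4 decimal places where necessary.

Let x' = x−12, y' = y−20. MRS = (1/5)·y'/x' = p_x/p_y.
Substituting into the budget: x* = 12 + 1/6·(M − 12·p_x − 20·p_y)/p_x, and y* = 20 + 5/6·(…)/p_y.
Discretionary income = 364 − 12·8 − 20·8 = 108; x* = 12 + 1/6·108/8 = 14.25.

x* = 14.25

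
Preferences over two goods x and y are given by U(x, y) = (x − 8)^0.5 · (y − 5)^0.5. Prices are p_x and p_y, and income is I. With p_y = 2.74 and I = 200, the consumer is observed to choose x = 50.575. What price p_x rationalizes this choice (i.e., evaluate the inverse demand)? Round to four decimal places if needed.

This is Cobb-Douglas in (x−8, y−5): tangency gives 0.5·p_y·(y−5) = 0.5·p_x·(x−8).
Substituting into the budget: x* = 8 + 0.5·(I − 8·p_x − 5·p_y)/p_x, and y* = 5 + 0.5·(…)/p_y.
Set x* = 50.575 in the demand function and solve for p_x: p_x = 2.

p_x = 2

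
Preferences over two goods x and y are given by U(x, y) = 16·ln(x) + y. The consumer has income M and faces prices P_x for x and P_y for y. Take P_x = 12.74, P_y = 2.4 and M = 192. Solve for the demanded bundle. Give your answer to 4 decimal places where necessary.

Set MRS = P_x/P_y: (16/x)/1 = P_x/P_y.
So x*(P_x,P_y) = 16·P_y/P_x, independent of income; and y* = (M − 16·P_y)/P_y.
At the given prices: x* = 16·2.4/12.74 = 3.0141, and y* = 64.

x* = 3.0141, y* = 64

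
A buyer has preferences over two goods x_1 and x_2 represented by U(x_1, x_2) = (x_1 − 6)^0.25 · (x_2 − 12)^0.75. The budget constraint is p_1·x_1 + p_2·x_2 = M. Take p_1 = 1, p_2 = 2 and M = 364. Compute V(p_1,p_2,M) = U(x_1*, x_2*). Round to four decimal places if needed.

This is Cobb-Douglas in (x_1−6, x_2−12): tangency gives 0.25·p_2·(x_2−12) = 0.75·p_1·(x_1−6).
Substituting into the budget: x_1* = 6 + 0.25·(M − 6·p_1 − 12·p_2)/p_1, and x_2* = 12 + 0.75·(…)/p_2.
Discretionary income = 364 − 6·1 − 12·2 = 334; x_1* = 6 + 0.25·334/1 = 89.5; x_2* = 12 + 0.75·334/2 = 137.25.
Utility at the optimum: U(89.5, 137.25) = 113.1762.

V = 113.1762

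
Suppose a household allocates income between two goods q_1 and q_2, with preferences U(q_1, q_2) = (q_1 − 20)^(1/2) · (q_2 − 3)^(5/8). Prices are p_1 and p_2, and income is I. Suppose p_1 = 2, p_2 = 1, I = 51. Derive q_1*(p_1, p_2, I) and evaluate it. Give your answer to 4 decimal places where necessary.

q_1* = 21.7778

Discretionary income = 51 − 20·2 − 3·1 = 8; q_1* = 20 + 4/9·8/2 = 21.7778.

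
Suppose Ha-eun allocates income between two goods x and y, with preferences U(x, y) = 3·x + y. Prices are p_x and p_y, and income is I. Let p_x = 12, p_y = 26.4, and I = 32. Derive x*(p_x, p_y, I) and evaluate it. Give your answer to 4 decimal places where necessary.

x* = 2.6667

Perfect substitutes: compare marginal utility per dollar. 3/p_x vs 1/p_y → 0.25 vs 0.0379.
x gives more utility per dollar, so spend all income on x: x* = I/p_x, y* = 0.
Numerically: x* = 2.6667, y* = 0.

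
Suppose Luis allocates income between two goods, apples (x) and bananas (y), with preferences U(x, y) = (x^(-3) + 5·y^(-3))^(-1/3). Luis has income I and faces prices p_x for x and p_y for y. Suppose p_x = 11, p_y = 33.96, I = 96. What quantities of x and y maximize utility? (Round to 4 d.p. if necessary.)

x* = 1.9469, y* = 2.1962

From the CES first-order condition, (1/5)·(y/x)^(4) = p_x/p_y.
Solve for the ratio: y/x = [5·p_x/p_y]^(0.25).
With the ratio pinned down, the budget gives x* = I/(p_x + p_y·(y/x)) and y* = (y/x)·x*.
Numerically y/x = 1.128103, so x* = 96/(11 + 33.96·1.128103) = 1.9469 and y* = 1.128103·1.9469 = 2.1962.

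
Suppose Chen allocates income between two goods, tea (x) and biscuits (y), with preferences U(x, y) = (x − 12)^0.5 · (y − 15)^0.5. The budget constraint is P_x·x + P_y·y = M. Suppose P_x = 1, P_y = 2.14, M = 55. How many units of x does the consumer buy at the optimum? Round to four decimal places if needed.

This is Cobb-Douglas in (x−12, y−15): tangency gives 0.5·P_y·(y−15) = 0.5·P_x·(x−12).
Substituting into the budget: x* = 12 + 0.5·(M − 12·P_x − 15·P_y)/P_x, and y* = 15 + 0.5·(…)/P_y.
Discretionary income = 55 − 12·1 − 15·2.14 = 10.9; x* = 12 + 0.5·10.9/1 = 17.45.

x* = 17.45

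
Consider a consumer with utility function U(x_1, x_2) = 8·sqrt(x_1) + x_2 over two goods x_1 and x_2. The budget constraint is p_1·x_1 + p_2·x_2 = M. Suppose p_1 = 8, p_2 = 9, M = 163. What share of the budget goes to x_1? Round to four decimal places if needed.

MU_x_1 = 4/√x_1, MU_x_2 = 1. Tangency: 4/√x_1 = p_1/p_2.
Thus x_1* = (4·p_2/p_1)² — independent of M — with the rest of income spent on x_2.
Plugging in: x_1* = (4·9/8)² = 20.25, x_2* = 0.1111.
Expenditure on x_1: 8·20.25 = 162; share = 0.9939.

share on x_1 = 0.9939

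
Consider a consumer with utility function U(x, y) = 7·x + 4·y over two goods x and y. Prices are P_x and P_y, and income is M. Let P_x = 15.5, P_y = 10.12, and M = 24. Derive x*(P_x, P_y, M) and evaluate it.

Perfect substitutes: compare marginal utility per dollar. 7/P_x vs 4/P_y → 0.4516 vs 0.3953.
x gives more utility per dollar, so spend all income on x: x* = M/P_x, y* = 0.
Numerically: x* = 1.5484, y* = 0.

x* = 1.5484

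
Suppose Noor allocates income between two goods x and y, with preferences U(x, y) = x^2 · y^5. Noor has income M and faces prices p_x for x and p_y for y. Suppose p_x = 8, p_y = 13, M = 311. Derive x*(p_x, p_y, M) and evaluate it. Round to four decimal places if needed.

x* = 11.1071

Demand: x*(p_x,p_y,M) = 2/7·M/p_x and y* = 5/7·M/p_y.
At p_x=8, p_y=13, M=311: x* = 2/7·311/8 = 11.1071.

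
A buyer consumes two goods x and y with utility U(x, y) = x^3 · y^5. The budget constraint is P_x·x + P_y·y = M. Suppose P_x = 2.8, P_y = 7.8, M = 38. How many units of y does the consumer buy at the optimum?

The MRS is (3/5)·y/x. Set MRS = P_x/P_y.
So 3·P_y·y = 5·P_x·x; combined with the budget, a share 0.375 of income goes to x.
Demand: x*(P_x,P_y,M) = 0.375·M/P_x and y* = 0.625·M/P_y.
At P_x=2.8, P_y=7.8, M=38: y* = 0.625·38/7.8 = 3.0449.

y* = 3.0449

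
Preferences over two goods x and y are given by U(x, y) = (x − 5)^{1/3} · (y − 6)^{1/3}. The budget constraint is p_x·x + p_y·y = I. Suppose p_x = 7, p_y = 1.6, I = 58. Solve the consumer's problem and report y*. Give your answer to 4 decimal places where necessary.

This is Cobb-Douglas in (x−5, y−6): tangency gives 1/3·p_y·(y−6) = 1/3·p_x·(x−5).
After buying the subsistence bundle (5, 6), a share 0.5 of the remaining income goes to x: x* = 5 + 0.5·(I − 5p_x − 6p_y)/p_x.
Discretionary income = 58 − 5·7 − 6·1.6 = 13.4; y* = 6 + 0.5·13.4/1.6 = 10.1875.

y* = 10.1875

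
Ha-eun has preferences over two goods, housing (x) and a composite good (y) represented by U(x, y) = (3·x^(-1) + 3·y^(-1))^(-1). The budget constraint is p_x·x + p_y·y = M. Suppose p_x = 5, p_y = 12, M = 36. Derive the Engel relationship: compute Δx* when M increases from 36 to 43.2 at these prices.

Δx* = 0.5649

MRS = MU_x/MU_y = (y/x)^(2). Set equal to p_x/p_y.
Hence y/x = (p_x/p_y)^(1/(2)), i.e. raised to the 0.5 power.
Substitute y = (y/x)·x into the budget: x* = M/(p_x + p_y·(y/x)).
Numerically y/x = 0.645497, so x* = 36/(5 + 12·0.645497) = 2.8244.
At M' = 43.2: x* = 3.3893. Change: 3.3893 − 2.8244 = 0.5649.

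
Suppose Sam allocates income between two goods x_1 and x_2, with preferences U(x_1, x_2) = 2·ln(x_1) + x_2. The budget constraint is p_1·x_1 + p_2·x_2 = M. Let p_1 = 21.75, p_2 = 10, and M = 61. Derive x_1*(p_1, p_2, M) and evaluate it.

Set MRS = p_1/p_2: (2/x_1)/1 = p_1/p_2.
So x_1*(p_1,p_2) = 2·p_2/p_1, independent of income; and x_2* = (M − 2·p_2)/p_2.
At the given prices: x_1* = 2·10/21.75 = 0.9195.

x_1* = 0.9195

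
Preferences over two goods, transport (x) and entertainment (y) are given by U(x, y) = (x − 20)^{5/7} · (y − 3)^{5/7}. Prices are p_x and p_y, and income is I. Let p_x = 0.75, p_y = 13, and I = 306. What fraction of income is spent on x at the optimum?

Let x' = x−20, y' = y−3. MRS = y'/x' = p_x/p_y.
After buying the subsistence bundle (20, 3), a share 0.5 of the remaining income goes to x: x* = 20 + 0.5·(I − 20p_x − 3p_y)/p_x.
Discretionary income = 306 − 20·0.75 − 3·13 = 252; x* = 20 + 0.5·252/0.75 = 188; y* = 3 + 0.5·252/13 = 12.6923.
Expenditure on x: 0.75·188 = 141; share = 0.4608.

share on x = 0.4608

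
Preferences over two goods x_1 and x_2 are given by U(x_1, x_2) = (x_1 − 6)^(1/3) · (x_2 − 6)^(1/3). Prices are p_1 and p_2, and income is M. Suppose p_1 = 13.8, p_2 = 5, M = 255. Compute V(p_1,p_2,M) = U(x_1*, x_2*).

V = 4.1844

Let x_1' = x_1−6, x_2' = x_2−6. MRS = x_2'/x_1' = p_1/p_2.
After buying the subsistence bundle (6, 6), a share 0.5 of the remaining income goes to x_1: x_1* = 6 + 0.5·(M − 6p_1 − 6p_2)/p_1.
Discretionary income = 255 − 6·13.8 − 6·5 = 142.2; x_1* = 6 + 0.5·142.2/13.8 = 11.1522; x_2* = 6 + 0.5·142.2/5 = 20.22.
Utility at the optimum: U(11.1522, 20.22) = 4.1844.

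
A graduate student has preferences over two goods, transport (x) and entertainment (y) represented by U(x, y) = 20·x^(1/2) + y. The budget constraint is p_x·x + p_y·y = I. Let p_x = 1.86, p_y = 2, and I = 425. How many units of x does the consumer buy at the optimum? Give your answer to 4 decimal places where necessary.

Solve: √x = 10·p_y/p_x, so x*(p_x,p_y) = (10·p_y/p_x)², and y* = (I − p_x·x*)/p_y.
Plugging in: x* = (10·2/1.86)² = 115.6203.

x* = 115.6203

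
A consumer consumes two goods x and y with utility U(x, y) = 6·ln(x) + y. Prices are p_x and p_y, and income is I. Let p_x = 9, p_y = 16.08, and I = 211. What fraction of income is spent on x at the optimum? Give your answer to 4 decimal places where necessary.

MU_x = 6/x, MU_y = 1. Tangency: 6/x = p_x/p_y.
So x*(p_x,p_y) = 6·p_y/p_x, independent of income; and y* = (I − 6·p_y)/p_y.
At the given prices: x* = 6·16.08/9 = 10.72, and y* = 7.1219.
Expenditure on x: 9·10.72 = 96.48; share = 0.4573.

share on x = 0.4573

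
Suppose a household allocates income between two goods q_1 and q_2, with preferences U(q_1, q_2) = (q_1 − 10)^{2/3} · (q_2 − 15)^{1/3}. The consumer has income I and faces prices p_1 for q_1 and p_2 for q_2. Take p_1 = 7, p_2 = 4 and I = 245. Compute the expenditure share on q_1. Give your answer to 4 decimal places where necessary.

MRS = 2·(q_2−15)/(q_1−10). Tangency with p_1/p_2 gives q_2−15 = (1/2)·(p_1/p_2)·(q_1−10).
After buying the subsistence bundle (10, 15), a share 2/3 of the remaining income goes to q_1: q_1* = 10 + 2/3·(I − 10p_1 − 15p_2)/p_1.
Discretionary income = 245 − 10·7 − 15·4 = 115; q_1* = 10 + 2/3·115/7 = 20.9524; q_2* = 15 + 1/3·115/4 = 24.5833.
Expenditure on q_1: 7·20.9524 = 146.6667; share = 0.5986.

share on q_1 = 0.5986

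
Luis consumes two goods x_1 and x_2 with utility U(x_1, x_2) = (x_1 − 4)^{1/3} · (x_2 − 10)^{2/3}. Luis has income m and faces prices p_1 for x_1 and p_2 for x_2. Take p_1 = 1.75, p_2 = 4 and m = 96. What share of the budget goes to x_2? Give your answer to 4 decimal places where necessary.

share on x_2 = 0.7569

Let x_1' = x_1−4, x_2' = x_2−10. MRS = (1/2)·x_2'/x_1' = p_1/p_2.
After buying the subsistence bundle (4, 10), a share 1/3 of the remaining income goes to x_1: x_1* = 4 + 1/3·(m − 4p_1 − 10p_2)/p_1.
Discretionary income = 96 − 4·1.75 − 10·4 = 49; x_1* = 4 + 1/3·49/1.75 = 13.3333; x_2* = 10 + 2/3·49/4 = 18.1667.
Expenditure on x_2: 4·18.1667 = 72.6667; share = 0.7569.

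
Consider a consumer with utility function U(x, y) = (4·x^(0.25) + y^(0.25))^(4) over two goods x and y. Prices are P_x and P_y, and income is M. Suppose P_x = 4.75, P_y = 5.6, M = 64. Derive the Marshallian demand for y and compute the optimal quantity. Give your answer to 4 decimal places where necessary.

y* = 1.4827

MRS = MU_x/MU_y = 4·(y/x)^(0.75). Set equal to P_x/P_y.
Solve for the ratio: y/x = [(1/4)·P_x/P_y]^(4/3).
With the ratio pinned down, the budget gives x* = M/(P_x + P_y·(y/x)) and y* = (y/x)·x*.
Numerically y/x = 0.126453, so x* = 64/(4.75 + 5.6·0.126453) = 11.7256 and y* = 0.126453·11.7256 = 1.4827.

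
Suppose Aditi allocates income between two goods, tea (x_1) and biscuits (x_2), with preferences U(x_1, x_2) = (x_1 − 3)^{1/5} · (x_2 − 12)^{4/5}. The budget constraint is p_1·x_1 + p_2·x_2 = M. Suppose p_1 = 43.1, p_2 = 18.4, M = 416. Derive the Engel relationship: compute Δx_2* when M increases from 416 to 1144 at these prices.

Substituting into the budget: x_1* = 3 + 0.2·(M − 3·p_1 − 12·p_2)/p_1, and x_2* = 12 + 0.8·(…)/p_2.
Discretionary income = 416 − 3·43.1 − 12·18.4 = 65.9; x_2* = 12 + 0.8·65.9/18.4 = 14.8652.
At M' = 1144: x_2* = 46.5174. Change: 46.5174 − 14.8652 = 31.6522.

Δx_2* = 31.6522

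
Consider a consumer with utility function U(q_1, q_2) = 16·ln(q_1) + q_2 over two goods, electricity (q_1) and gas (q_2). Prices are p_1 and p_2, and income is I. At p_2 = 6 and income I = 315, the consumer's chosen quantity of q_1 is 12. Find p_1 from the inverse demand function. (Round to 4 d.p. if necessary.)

p_1 = 8

MU_q_1 = 16/q_1, MU_q_2 = 1. Tangency: 16/q_1 = p_1/p_2.
So q_1*(p_1,p_2) = 16·p_2/p_1, independent of income; and q_2* = (I − 16·p_2)/p_2.
Set q_1* = 12 in the demand function and solve for p_1: p_1 = 8.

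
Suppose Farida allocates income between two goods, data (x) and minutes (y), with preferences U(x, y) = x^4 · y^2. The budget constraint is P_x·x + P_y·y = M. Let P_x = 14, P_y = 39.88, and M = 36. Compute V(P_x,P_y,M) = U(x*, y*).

MU_x/MU_y = (4·y)/(2·x); tangency sets this equal to P_x/P_y.
Rearranging, P_y·y = (1/2)·P_x·x. Substituting into the budget gives P_x·x·(1 + (1/2)) = M.
Demand: x*(P_x,P_y,M) = 2/3·M/P_x and y* = 1/3·M/P_y.
At P_x=14, P_y=39.88, M=36: x* = 2/3·36/14 = 1.7143, y* = 0.3009.
Utility at the optimum: U(1.7143, 0.3009) = 0.782.

V = 0.782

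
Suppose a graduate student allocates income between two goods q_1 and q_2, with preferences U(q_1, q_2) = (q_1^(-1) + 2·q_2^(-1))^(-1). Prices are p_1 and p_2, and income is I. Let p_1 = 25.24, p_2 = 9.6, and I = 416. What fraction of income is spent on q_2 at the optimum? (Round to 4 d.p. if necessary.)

Substitute q_2 = (q_2/q_1)·q_1 into the budget: q_1* = I/(p_1 + p_2·(q_2/q_1)).
Numerically q_2/q_1 = 2.293106, so q_1* = 416/(25.24 + 9.6·2.293106) = 8.8035 and q_2* = 2.293106·8.8035 = 20.1874.
Expenditure on q_2: 9.6·20.1874 = 193.7991; share = 0.4659.

share on q_2 = 0.4659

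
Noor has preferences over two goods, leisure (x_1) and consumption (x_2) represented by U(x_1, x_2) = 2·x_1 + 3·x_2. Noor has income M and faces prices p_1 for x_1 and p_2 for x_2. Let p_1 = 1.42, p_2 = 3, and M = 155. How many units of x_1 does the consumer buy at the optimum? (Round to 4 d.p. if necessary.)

x_1 gives more utility per dollar, so spend all income on x_1: x_1* = M/p_1, x_2* = 0.
Numerically: x_1* = 109.1549, x_2* = 0.

x_1* = 109.1549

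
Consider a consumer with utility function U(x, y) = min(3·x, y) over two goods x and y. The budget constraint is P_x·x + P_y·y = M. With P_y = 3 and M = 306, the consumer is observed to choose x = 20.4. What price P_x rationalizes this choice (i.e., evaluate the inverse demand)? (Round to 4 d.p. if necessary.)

Leontief preferences: the optimum is at the kink where x/1 = y/3, i.e. y = 3·x.
Budget: P_x·x + P_y·3·x = M, so (P_x + 3·P_y)·x = M.
Demand: x*(P_x,P_y,M) = M/(P_x + 3·P_y), y* = 3·M/(P_x + 3·P_y).
Set x* = 20.4 in the demand function and solve for P_x: P_x = 6.

P_x = 6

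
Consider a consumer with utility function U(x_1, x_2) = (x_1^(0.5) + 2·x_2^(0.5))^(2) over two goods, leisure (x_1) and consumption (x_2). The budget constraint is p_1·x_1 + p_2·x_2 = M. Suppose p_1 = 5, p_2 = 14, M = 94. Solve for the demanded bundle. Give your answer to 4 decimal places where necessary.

MU_x_1 ∝ x_1^(-0.5), MU_x_2 ∝ 2·x_2^(-0.5), so MRS = (1/2)·(x_2/x_1)^(0.5) = p_1/p_2.
Hence x_2/x_1 = (2·p_1/p_2)^(1/(0.5)), i.e. raised to the 2 power.
With the ratio pinned down, the budget gives x_1* = M/(p_1 + p_2·(x_2/x_1)) and x_2* = (x_2/x_1)·x_1*.
Numerically x_2/x_1 = 0.510204, so x_1* = 94/(5 + 14·0.510204) = 7.7412 and x_2* = 0.510204·7.7412 = 3.9496.

x_1* = 7.7412, x_2* = 3.9496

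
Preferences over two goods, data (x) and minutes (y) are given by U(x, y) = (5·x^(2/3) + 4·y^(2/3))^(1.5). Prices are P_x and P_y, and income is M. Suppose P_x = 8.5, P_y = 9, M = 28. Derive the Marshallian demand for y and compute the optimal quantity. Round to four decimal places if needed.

y* = 0.9754

From the CES first-order condition, (5/4)·(y/x)^(1/3) = P_x/P_y.
Solve for the ratio: y/x = [(4/5)·P_x/P_y]^(3).
Substitute y = (y/x)·x into the budget: x* = M/(P_x + P_y·(y/x)).
Numerically y/x = 0.43132, so x* = 28/(8.5 + 9·0.43132) = 2.2614 and y* = 0.43132·2.2614 = 0.9754.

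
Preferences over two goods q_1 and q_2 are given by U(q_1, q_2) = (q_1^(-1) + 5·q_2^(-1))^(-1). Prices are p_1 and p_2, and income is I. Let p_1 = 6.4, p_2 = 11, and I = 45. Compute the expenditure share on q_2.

MU_q_1 ∝ q_1^(-2), MU_q_2 ∝ 5·q_2^(-2), so MRS = (1/5)·(q_2/q_1)^(2) = p_1/p_2.
Hence q_2/q_1 = (5·p_1/p_2)^(1/(2)), i.e. raised to the 0.5 power.
Substitute q_2 = (q_2/q_1)·q_1 into the budget: q_1* = I/(p_1 + p_2·(q_2/q_1)).
Numerically q_2/q_1 = 1.705606, so q_1* = 45/(6.4 + 11·1.705606) = 1.7884 and q_2* = 1.705606·1.7884 = 3.0504.
Expenditure on q_2: 11·3.0504 = 33.554; share = 0.7456.

share on q_2 = 0.7456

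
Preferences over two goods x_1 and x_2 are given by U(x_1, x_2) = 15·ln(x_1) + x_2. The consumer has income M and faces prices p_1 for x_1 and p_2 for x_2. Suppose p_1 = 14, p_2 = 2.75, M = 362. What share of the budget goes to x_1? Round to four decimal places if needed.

Set MRS = p_1/p_2: (15/x_1)/1 = p_1/p_2.
So x_1*(p_1,p_2) = 15·p_2/p_1, independent of income; and x_2* = (M − 15·p_2)/p_2.
At the given prices: x_1* = 15·2.75/14 = 2.9464, and x_2* = 116.6364.
Expenditure on x_1: 14·2.9464 = 41.25; share = 0.114.

share on x_1 = 0.114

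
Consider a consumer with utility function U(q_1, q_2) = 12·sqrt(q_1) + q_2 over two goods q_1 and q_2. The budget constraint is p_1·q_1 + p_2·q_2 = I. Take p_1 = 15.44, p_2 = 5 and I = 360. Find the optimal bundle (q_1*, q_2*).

q_1* = 3.7753, q_2* = 60.342

MU_q_1 = 6/√q_1, MU_q_2 = 1. Tangency: 6/√q_1 = p_1/p_2.
Thus q_1* = (6·p_2/p_1)² — independent of I — with the rest of income spent on q_2.
Plugging in: q_1* = (6·5/15.44)² = 3.7753, q_2* = 60.342.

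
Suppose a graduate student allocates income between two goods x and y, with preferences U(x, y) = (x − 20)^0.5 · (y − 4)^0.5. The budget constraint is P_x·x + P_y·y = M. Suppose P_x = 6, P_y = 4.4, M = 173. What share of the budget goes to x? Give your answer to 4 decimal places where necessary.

Let x' = x−20, y' = y−4. MRS = y'/x' = P_x/P_y.
Substituting into the budget: x* = 20 + 0.5·(M − 20·P_x − 4·P_y)/P_x, and y* = 4 + 0.5·(…)/P_y.
Discretionary income = 173 − 20·6 − 4·4.4 = 35.4; x* = 20 + 0.5·35.4/6 = 22.95; y* = 4 + 0.5·35.4/4.4 = 8.0227.
Expenditure on x: 6·22.95 = 137.7; share = 0.796.

share on x = 0.796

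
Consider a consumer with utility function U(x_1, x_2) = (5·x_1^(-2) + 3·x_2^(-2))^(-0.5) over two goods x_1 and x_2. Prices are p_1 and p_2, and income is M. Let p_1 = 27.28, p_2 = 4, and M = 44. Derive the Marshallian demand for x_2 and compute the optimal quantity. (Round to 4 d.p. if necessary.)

x_2* = 2.0897

With the ratio pinned down, the budget gives x_1* = M/(p_1 + p_2·(x_2/x_1)) and x_2* = (x_2/x_1)·x_1*.
Numerically x_2/x_1 = 1.599479, so x_1* = 44/(27.28 + 4·1.599479) = 1.3065 and x_2* = 1.599479·1.3065 = 2.0897.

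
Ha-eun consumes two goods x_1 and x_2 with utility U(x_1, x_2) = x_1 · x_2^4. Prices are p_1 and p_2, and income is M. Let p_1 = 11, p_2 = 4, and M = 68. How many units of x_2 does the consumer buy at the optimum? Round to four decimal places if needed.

x_2* = 13.6

Demand: x_1*(p_1,p_2,M) = 0.2·M/p_1 and x_2* = 0.8·M/p_2.
At p_1=11, p_2=4, M=68: x_2* = 0.8·68/4 = 13.6.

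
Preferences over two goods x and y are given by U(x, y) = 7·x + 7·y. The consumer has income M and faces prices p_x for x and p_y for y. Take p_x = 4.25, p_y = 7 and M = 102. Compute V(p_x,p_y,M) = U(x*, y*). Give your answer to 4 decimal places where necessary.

V = 168

Linear utility — the consumer picks whichever good has higher MU/price: 7/4.25 = 1.6471 vs 7/7 = 1.
x gives more utility per dollar, so spend all income on x: x* = M/p_x, y* = 0.
Numerically: x* = 24, y* = 0.
Utility at the optimum: U(24, 0) = 168.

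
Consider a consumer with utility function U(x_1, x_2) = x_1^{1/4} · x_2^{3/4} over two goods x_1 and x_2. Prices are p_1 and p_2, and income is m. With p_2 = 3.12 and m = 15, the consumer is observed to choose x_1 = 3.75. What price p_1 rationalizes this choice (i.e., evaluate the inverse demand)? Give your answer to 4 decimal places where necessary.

p_1 = 1

MU_x_1/MU_x_2 = (0.25·x_2)/(0.75·x_1); tangency sets this equal to p_1/p_2.
Rearranging, p_2·x_2 = 3·p_1·x_1. Substituting into the budget gives p_1·x_1·(1 + 3) = m.
Demand: x_1*(p_1,p_2,m) = 0.25·m/p_1 and x_2* = 0.75·m/p_2.
Set x_1* = 3.75 in the demand function and solve for p_1: p_1 = 1.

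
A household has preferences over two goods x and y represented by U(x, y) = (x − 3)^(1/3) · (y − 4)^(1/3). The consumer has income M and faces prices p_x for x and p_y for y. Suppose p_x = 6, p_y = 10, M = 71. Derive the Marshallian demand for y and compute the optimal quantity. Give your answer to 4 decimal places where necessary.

MRS = (y−4)/(x−3). Tangency with p_x/p_y gives y−4 = (p_x/p_y)·(x−3).
After buying the subsistence bundle (3, 4), a share 0.5 of the remaining income goes to x: x* = 3 + 0.5·(M − 3p_x − 4p_y)/p_x.
Discretionary income = 71 − 3·6 − 4·10 = 13; y* = 4 + 0.5·13/10 = 4.65.

y* = 4.65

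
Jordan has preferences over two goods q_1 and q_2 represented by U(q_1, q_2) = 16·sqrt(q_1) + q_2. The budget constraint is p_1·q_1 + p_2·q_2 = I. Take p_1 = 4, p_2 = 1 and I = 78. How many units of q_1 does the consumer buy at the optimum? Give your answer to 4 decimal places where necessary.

Utility is quasi-linear in q_2; the FOC for q_1 is 8/√q_1 = p_1/p_2.
Thus q_1* = (8·p_2/p_1)² — independent of I — with the rest of income spent on q_2.
Plugging in: q_1* = (8·1/4)² = 4.

q_1* = 4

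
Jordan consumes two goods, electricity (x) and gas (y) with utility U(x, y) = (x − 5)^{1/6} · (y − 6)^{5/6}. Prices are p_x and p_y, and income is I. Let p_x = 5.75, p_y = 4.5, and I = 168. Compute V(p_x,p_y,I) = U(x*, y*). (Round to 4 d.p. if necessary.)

V = 15.26

MRS = (1/5)·(y−6)/(x−5). Tangency with p_x/p_y gives y−6 = 5·(p_x/p_y)·(x−5).
After buying the subsistence bundle (5, 6), a share 1/6 of the remaining income goes to x: x* = 5 + 1/6·(I − 5p_x − 6p_y)/p_x.
Discretionary income = 168 − 5·5.75 − 6·4.5 = 112.25; x* = 5 + 1/6·112.25/5.75 = 8.2536; y* = 6 + 5/6·112.25/4.5 = 26.787.
Utility at the optimum: U(8.2536, 26.787) = 15.26.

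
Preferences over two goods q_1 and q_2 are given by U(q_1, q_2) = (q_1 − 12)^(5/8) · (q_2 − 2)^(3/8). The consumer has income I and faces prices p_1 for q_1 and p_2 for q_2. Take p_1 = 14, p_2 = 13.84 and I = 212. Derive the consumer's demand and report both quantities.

After buying the subsistence bundle (12, 2), a share 0.625 of the remaining income goes to q_1: q_1* = 12 + 0.625·(I − 12p_1 − 2p_2)/p_1.
Discretionary income = 212 − 12·14 − 2·13.84 = 16.32; q_1* = 12 + 0.625·16.32/14 = 12.7286; q_2* = 2 + 0.375·16.32/13.84 = 2.4422.

q_1* = 12.7286, q_2* = 2.4422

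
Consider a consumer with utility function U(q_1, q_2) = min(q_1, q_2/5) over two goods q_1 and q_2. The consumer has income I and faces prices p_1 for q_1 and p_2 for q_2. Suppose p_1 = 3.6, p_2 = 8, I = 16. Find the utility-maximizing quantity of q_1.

q_1* = 0.367

With perfect complements, no substitution: consume in ratio q_1:q_2 = 1:5.
Budget: p_1·q_1 + p_2·5·q_1 = I, so (p_1 + 5·p_2)·q_1 = I.
Demand: q_1*(p_1,p_2,I) = I/(p_1 + 5·p_2), q_2* = 5·I/(p_1 + 5·p_2).
Here 3.6 + 5·8 = 43.6, giving q_1* = 0.367.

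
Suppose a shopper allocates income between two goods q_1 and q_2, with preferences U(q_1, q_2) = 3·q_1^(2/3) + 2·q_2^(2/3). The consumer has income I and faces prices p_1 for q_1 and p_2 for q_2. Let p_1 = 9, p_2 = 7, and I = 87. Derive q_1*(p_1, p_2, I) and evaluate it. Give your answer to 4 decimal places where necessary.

q_1* = 6.4886

From the CES first-order condition, (3/2)·(q_2/q_1)^(1/3) = p_1/p_2.
Hence q_2/q_1 = ((2/3)·p_1/p_2)^(1/(1/3)), i.e. raised to the 3 power.
Substitute q_2 = (q_2/q_1)·q_1 into the budget: q_1* = I/(p_1 + p_2·(q_2/q_1)).
Numerically q_2/q_1 = 0.629738, so q_1* = 87/(9 + 7·0.629738) = 6.4886.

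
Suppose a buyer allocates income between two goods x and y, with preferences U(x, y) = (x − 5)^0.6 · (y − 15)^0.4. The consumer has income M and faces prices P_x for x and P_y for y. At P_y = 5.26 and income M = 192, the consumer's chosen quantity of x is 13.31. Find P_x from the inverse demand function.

Let x' = x−5, y' = y−15. MRS = (3/2)·y'/x' = P_x/P_y.
After buying the subsistence bundle (5, 15), a share 0.6 of the remaining income goes to x: x* = 5 + 0.6·(M − 5P_x − 15P_y)/P_x.
Set x* = 13.31 in the demand function and solve for P_x: P_x = 6.

P_x = 6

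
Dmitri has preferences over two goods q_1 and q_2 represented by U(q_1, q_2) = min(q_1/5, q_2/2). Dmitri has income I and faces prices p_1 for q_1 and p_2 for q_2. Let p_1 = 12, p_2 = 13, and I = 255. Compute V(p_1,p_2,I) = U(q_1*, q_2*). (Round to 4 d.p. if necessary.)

V = 2.9651

Demand: q_1*(p_1,p_2,I) = 5·I/(5·p_1 + 2·p_2), q_2* = 2·I/(5·p_1 + 2·p_2).
Here 5·12 + 2·13 = 86, giving q_1* = 14.8256 and q_2* = 5.9302.
Utility at the optimum: U(14.8256, 5.9302) = 2.9651.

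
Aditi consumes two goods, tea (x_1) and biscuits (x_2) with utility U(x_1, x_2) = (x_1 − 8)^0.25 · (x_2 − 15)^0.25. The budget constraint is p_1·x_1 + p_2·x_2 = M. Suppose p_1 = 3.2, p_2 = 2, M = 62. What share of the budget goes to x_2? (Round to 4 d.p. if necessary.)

share on x_2 = 0.5355

This is Cobb-Douglas in (x_1−8, x_2−15): tangency gives 0.25·p_2·(x_2−15) = 0.25·p_1·(x_1−8).
After buying the subsistence bundle (8, 15), a share 0.5 of the remaining income goes to x_1: x_1* = 8 + 0.5·(M − 8p_1 − 15p_2)/p_1.
Discretionary income = 62 − 8·3.2 − 15·2 = 6.4; x_1* = 8 + 0.5·6.4/3.2 = 9; x_2* = 15 + 0.5·6.4/2 = 16.6.
Expenditure on x_2: 2·16.6 = 33.2; share = 0.5355.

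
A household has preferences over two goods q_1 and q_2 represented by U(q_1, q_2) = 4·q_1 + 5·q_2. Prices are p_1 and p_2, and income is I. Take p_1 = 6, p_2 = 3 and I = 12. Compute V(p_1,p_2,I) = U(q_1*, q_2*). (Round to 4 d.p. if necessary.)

V = 20

Linear utility — the consumer picks whichever good has higher MU/price: 4/6 = 0.6667 vs 5/3 = 1.6667.
q_2 gives more utility per dollar, so spend all income on q_2: q_2* = I/p_2, q_1* = 0.
Numerically: q_1* = 0, q_2* = 4.
Utility at the optimum: U(0, 4) = 20.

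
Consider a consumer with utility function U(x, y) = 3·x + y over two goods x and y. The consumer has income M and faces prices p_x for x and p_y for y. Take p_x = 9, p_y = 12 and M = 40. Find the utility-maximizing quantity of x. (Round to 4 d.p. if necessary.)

x* = 4.4444

Perfect substitutes: compare marginal utility per dollar. 3/p_x vs 1/p_y → 0.3333 vs 0.0833.
x gives more utility per dollar, so spend all income on x: x* = M/p_x, y* = 0.
Numerically: x* = 4.4444, y* = 0.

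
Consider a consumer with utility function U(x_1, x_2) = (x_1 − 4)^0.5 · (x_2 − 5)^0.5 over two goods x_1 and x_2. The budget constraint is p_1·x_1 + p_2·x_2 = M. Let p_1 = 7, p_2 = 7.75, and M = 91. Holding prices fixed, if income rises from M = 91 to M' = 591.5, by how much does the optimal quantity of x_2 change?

MRS = (x_2−5)/(x_1−4). Tangency with p_1/p_2 gives x_2−5 = (p_1/p_2)·(x_1−4).
After buying the subsistence bundle (4, 5), a share 0.5 of the remaining income goes to x_1: x_1* = 4 + 0.5·(M − 4p_1 − 5p_2)/p_1.
Discretionary income = 91 − 4·7 − 5·7.75 = 24.25; x_2* = 5 + 0.5·24.25/7.75 = 6.5645.
At M' = 591.5: x_2* = 38.8548. Change: 38.8548 − 6.5645 = 32.2903.

Δx_2* = 32.2903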